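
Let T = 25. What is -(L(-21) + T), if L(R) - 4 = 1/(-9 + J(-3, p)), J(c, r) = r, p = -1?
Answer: -289/10 ≈ -28.900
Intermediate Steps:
L(R) = 39/10 (L(R) = 4 + 1/(-9 - 1) = 4 + 1/(-10) = 4 - ⅒ = 39/10)
-(L(-21) + T) = -(39/10 + 25) = -1*289/10 = -289/10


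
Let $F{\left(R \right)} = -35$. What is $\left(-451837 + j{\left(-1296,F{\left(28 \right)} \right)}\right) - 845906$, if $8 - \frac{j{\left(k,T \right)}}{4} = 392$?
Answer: $-1299279$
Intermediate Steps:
$j{\left(k,T \right)} = -1536$ ($j{\left(k,T \right)} = 32 - 1568 = -1536$)
$\left(-451837 + j{\left(-1296,F{\left(28 \right)} \right)}\right) - 845906 = \left(-451837 - 1536\right) - 845906 = -453373 - 845906 = -1299279$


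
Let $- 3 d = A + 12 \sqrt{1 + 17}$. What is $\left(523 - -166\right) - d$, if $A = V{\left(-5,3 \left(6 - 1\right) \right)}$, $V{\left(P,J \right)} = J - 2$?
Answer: $\frac{2080}{3} + 12 \sqrt{2} \approx 710.3$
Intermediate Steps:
$V{\left(P,J \right)} = -2 + J$
$A = 13$ ($A = -2 + 3 \left(6 - 1\right) = -2 + 3 \cdot 5 = -2 + 15 = 13$)
$d = - \frac{13}{3} - 12 \sqrt{2}$ ($d = - \frac{13 + 12 \sqrt{1 + 17}}{3} = - \frac{13 + 12 \sqrt{18}}{3} = - \frac{13 + 12 \cdot 3 \sqrt{2}}{3} = - \frac{13 + 36 \sqrt{2}}{3} = - \frac{13}{3} - 12 \sqrt{2} \approx -21.304$)
$\left(523 - -166\right) - d = \left(523 - -166\right) - \left(- \frac{13}{3} - 12 \sqrt{2}\right) = \left(523 + 166\right) + \left(\frac{13}{3} + 12 \sqrt{2}\right) = 689 + \left(\frac{13}{3} + 12 \sqrt{2}\right) = \frac{2080}{3} + 12 \sqrt{2}$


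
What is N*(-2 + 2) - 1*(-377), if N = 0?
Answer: 377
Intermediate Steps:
N*(-2 + 2) - 1*(-377) = 0*(-2 + 2) - 1*(-377) = 0*0 + 377 = 0 + 377 = 377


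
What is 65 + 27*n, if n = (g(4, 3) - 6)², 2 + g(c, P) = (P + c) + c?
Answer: 308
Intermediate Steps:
g(c, P) = -2 + P + 2*c (g(c, P) = -2 + ((P + c) + c) = -2 + (P + 2*c) = -2 + P + 2*c)
n = 9 (n = ((-2 + 3 + 2*4) - 6)² = ((-2 + 3 + 8) - 6)² = (9 - 6)² = 3² = 9)
65 + 27*n = 65 + 27*9 = 65 + 243 = 308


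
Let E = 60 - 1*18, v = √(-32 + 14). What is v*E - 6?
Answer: -6 + 126*I*√2 ≈ -6.0 + 178.19*I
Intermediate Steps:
v = 3*I*√2 (v = √(-18) = 3*I*√2 ≈ 4.2426*I)
E = 42 (E = 60 - 18 = 42)
v*E - 6 = (3*I*√2)*42 - 6 = 126*I*√2 - 6 = -6 + 126*I*√2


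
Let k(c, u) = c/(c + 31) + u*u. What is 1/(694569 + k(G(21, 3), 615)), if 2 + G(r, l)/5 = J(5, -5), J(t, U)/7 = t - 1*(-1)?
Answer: 231/247815614 ≈ 9.3214e-7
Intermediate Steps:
J(t, U) = 7 + 7*t (J(t, U) = 7*(t - 1*(-1)) = 7*(t + 1) = 7*(1 + t) = 7 + 7*t)
G(r, l) = 200 (G(r, l) = -10 + 5*(7 + 7*5) = -10 + 5*(7 + 35) = -10 + 5*42 = -10 + 210 = 200)
k(c, u) = u² + c/(31 + c) (k(c, u) = c/(31 + c) + u² = u² + c/(31 + c))
1/(694569 + k(G(21, 3), 615)) = 1/(694569 + (200 + 31*615² + 200*615²)/(31 + 200)) = 1/(694569 + (200 + 31*378225 + 200*378225)/231) = 1/(694569 + (200 + 11724975 + 75645000)/231) = 1/(694569 + (1/231)*87370175) = 1/(694569 + 87370175/231) = 1/(247815614/231) = 231/247815614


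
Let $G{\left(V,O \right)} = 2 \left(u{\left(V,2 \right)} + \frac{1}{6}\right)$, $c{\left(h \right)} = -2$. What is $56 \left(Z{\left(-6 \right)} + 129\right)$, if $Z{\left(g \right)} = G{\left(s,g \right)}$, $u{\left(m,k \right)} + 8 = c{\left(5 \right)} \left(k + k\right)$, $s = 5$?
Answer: $\frac{16352}{3} \approx 5450.7$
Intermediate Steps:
$u{\left(m,k \right)} = -8 - 4 k$ ($u{\left(m,k \right)} = -8 - 2 \left(k + k\right) = -8 - 2 \cdot 2 k = -8 - 4 k$)
$G{\left(V,O \right)} = - \frac{95}{3}$ ($G{\left(V,O \right)} = 2 \left(\left(-8 - 8\right) + \frac{1}{6}\right) = 2 \left(-16 + \frac{1}{6}\right) = 2 \left(- \frac{95}{6}\right) = - \frac{95}{3}$)
$Z{\left(g \right)} = - \frac{95}{3}$
$56 \left(Z{\left(-6 \right)} + 129\right) = 56 \left(- \frac{95}{3} + 129\right) = 56 \cdot \frac{292}{3} = \frac{16352}{3}$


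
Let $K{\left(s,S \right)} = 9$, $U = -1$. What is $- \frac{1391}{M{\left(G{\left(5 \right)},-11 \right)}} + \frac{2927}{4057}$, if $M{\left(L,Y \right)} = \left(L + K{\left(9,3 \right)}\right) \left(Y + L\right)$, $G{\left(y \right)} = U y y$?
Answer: $- \frac{3957335}{2336832} \approx -1.6935$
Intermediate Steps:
$G{\left(y \right)} = - y^{2}$ ($G{\left(y \right)} = - y y = - y^{2}$)
$M{\left(L,Y \right)} = \left(9 + L\right) \left(L + Y\right)$ ($M{\left(L,Y \right)} = \left(L + 9\right) \left(Y + L\right) = \left(9 + L\right) \left(L + Y\right)$)
$- \frac{1391}{M{\left(G{\left(5 \right)},-11 \right)}} + \frac{2927}{4057} = - \frac{1391}{\left(- 5^{2}\right)^{2} + 9 \left(- 5^{2}\right) + 9 \left(-11\right) + - 5^{2} \left(-11\right)} + \frac{2927}{4057} = - \frac{1391}{\left(\left(-1\right) 25\right)^{2} + 9 \left(\left(-1\right) 25\right) - 99 + \left(-1\right) 25 \left(-11\right)} + 2927 \cdot \frac{1}{4057} = - \frac{1391}{\left(-25\right)^{2} + 9 \left(-25\right) - 99 - -275} + \frac{2927}{4057} = - \frac{1391}{625 - 225 - 99 + 275} + \frac{2927}{4057} = - \frac{1391}{576} + \frac{2927}{4057} = - \frac{3957335}{2336832}$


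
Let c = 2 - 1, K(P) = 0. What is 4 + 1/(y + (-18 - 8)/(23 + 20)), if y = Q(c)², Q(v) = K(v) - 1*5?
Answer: 4239/1049 ≈ 4.0410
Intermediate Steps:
c = 1
Q(v) = -5 (Q(v) = 0 - 1*5 = 0 - 5 = -5)
y = 25 (y = (-5)² = 25)
4 + 1/(y + (-18 - 8)/(23 + 20)) = 4 + 1/(25 + (-18 - 8)/(23 + 20)) = 4 + 1/(25 - 26/43) = 4 + 1/(1049/43) = 4 + (43/1049)*1 = 4 + 43/1049 = 4239/1049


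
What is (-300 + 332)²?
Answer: 1024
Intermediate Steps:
(-300 + 332)² = 32² = 1024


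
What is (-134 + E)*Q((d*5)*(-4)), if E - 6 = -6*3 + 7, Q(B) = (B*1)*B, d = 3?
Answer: -500400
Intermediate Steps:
Q(B) = B**2 (Q(B) = B*B = B**2)
E = -5 (E = 6 + (-6*3 + 7) = 6 + (-18 + 7) = 6 - 11 = -5)
(-134 + E)*Q((d*5)*(-4)) = (-134 - 5)*((3*5)*(-4))**2 = -139*(15*(-4))**2 = -139*(-60)**2 = -139*3600 = -500400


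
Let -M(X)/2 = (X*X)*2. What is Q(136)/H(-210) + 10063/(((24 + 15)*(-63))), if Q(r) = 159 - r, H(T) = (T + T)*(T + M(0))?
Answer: -14087303/3439800 ≈ -4.0954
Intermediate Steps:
M(X) = -4*X² (M(X) = -2*X*X*2 = -2*X²*2 = -4*X²)
H(T) = 2*T² (H(T) = (T + T)*(T - 4*0²) = (2*T)*(T - 4*0) = (2*T)*(T + 0) = (2*T)*T = 2*T²)
Q(136)/H(-210) + 10063/(((24 + 15)*(-63))) = (159 - 1*136)/((2*(-210)²)) + 10063/(((24 + 15)*(-63))) = (159 - 136)/((2*44100)) + 10063/((39*(-63))) = 23/88200 + 10063/(-2457) = 23*(1/88200) + 10063*(-1/2457) = 23/88200 - 10063/2457 = -14087303/3439800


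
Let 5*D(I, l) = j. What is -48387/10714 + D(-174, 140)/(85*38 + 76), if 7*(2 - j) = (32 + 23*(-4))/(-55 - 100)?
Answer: -86780065781/19215612570 ≈ -4.5161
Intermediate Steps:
j = 422/217 (j = 2 - (32 + 23*(-4))/(7*(-55 - 100)) = 2 - (32 - 92)/(7*(-155)) = 2 - (-60)*(-1)/(7*155) = 2 - ⅐*12/31 = 2 - 12/217 = 422/217 ≈ 1.9447)
D(I, l) = 422/1085 (D(I, l) = (⅕)*(422/217) = 422/1085)
-48387/10714 + D(-174, 140)/(85*38 + 76) = -48387/10714 + 422/(1085*(85*38 + 76)) = -48387*1/10714 + 422/(1085*(3230 + 76)) = -48387/10714 + (422/1085)/3306 = -48387/10714 + (422/1085)*(1/3306) = -48387/10714 + 211/1793505 = -86780065781/19215612570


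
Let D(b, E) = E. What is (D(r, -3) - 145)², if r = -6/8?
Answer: 21904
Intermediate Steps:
r = -¾ (r = -6*⅛ = -¾ ≈ -0.75000)
(D(r, -3) - 145)² = (-3 - 145)² = (-148)² = 21904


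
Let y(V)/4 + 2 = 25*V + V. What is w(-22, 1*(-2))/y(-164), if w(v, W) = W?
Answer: 1/8532 ≈ 0.00011721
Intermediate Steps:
y(V) = -8 + 104*V (y(V) = -8 + 4*(25*V + V) = -8 + 4*(26*V) = -8 + 104*V)
w(-22, 1*(-2))/y(-164) = (1*(-2))/(-8 + 104*(-164)) = -2/(-8 - 17056) = -2/(-17064) = -2*(-1/17064) = 1/8532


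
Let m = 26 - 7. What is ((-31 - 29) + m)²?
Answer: 1681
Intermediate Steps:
m = 19
((-31 - 29) + m)² = ((-31 - 29) + 19)² = (-60 + 19)² = (-41)² = 1681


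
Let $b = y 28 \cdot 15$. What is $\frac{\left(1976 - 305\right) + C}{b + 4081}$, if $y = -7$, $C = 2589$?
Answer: $\frac{4260}{1141} \approx 3.7336$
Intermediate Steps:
$b = -2940$ ($b = - 7 \cdot 28 \cdot 15 = \left(-7\right) 420 = -2940$)
$\frac{\left(1976 - 305\right) + C}{b + 4081} = \frac{\left(1976 - 305\right) + 2589}{-2940 + 4081} = \frac{\left(1976 - 305\right) + 2589}{1141} = \left(1671 + 2589\right) \frac{1}{1141} = 4260 \cdot \frac{1}{1141} = \frac{4260}{1141}$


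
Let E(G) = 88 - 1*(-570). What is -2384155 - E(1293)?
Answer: -2384813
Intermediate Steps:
E(G) = 658 (E(G) = 88 + 570 = 658)
-2384155 - E(1293) = -2384155 - 1*658 = -2384155 - 658 = -2384813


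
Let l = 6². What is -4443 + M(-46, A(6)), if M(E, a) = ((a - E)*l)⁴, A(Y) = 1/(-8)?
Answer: 119023932345393/16 ≈ 7.4390e+12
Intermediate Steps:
l = 36
A(Y) = -⅛
M(E, a) = (-36*E + 36*a)⁴ (M(E, a) = ((a - E)*36)⁴ = (-36*E + 36*a)⁴)
-4443 + M(-46, A(6)) = -4443 + 1679616*(-46 - 1*(-⅛))⁴ = -4443 + 1679616*(-46 + ⅛)⁴ = -4443 + 1679616*(-367/8)⁴ = -4443 + 1679616*(18141126721/4096) = -4443 + 119023932416481/16 = 119023932345393/16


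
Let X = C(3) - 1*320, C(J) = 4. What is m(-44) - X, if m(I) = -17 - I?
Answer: 343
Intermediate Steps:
X = -316 (X = 4 - 1*320 = 4 - 320 = -316)
m(-44) - X = (-17 - 1*(-44)) - 1*(-316) = (-17 + 44) + 316 = 27 + 316 = 343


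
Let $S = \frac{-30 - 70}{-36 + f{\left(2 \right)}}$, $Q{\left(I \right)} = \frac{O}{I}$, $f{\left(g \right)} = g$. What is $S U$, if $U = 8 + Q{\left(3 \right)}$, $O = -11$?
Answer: $\frac{650}{51} \approx 12.745$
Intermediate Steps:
$Q{\left(I \right)} = - \frac{11}{I}$
$S = \frac{50}{17}$ ($S = \frac{-30 - 70}{-36 + 2} = - \frac{100}{-34} = \left(-100\right) \left(- \frac{1}{34}\right) = \frac{50}{17} \approx 2.9412$)
$U = \frac{13}{3}$ ($U = 8 - \frac{11}{3} = \frac{13}{3} \approx 4.3333$)
$S U = \frac{50}{17} \cdot \frac{13}{3} = \frac{650}{51}$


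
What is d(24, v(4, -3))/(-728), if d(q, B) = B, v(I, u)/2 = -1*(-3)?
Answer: -3/364 ≈ -0.0082418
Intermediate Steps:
v(I, u) = 6 (v(I, u) = 2*(-1*(-3)) = 2*3 = 6)
d(24, v(4, -3))/(-728) = 6/(-728) = 6*(-1/728) = -3/364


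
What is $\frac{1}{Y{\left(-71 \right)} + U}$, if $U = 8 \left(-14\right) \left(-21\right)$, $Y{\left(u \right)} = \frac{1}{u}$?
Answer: $\frac{71}{166991} \approx 0.00042517$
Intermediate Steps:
$U = 2352$ ($U = \left(-112\right) \left(-21\right) = 2352$)
$\frac{1}{Y{\left(-71 \right)} + U} = \frac{1}{\frac{1}{-71} + 2352} = \frac{1}{- \frac{1}{71} + 2352} = \frac{1}{\frac{166991}{71}} = \frac{71}{166991}$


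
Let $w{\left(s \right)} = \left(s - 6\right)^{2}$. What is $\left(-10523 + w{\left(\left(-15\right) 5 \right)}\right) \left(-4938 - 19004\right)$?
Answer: $94858204$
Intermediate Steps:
$w{\left(s \right)} = \left(-6 + s\right)^{2}$
$\left(-10523 + w{\left(\left(-15\right) 5 \right)}\right) \left(-4938 - 19004\right) = \left(-10523 + \left(-6 - 75\right)^{2}\right) \left(-4938 - 19004\right) = \left(-10523 + \left(-6 - 75\right)^{2}\right) \left(-23942\right) = \left(-10523 + \left(-81\right)^{2}\right) \left(-23942\right) = \left(-10523 + 6561\right) \left(-23942\right) = \left(-3962\right) \left(-23942\right) = 94858204$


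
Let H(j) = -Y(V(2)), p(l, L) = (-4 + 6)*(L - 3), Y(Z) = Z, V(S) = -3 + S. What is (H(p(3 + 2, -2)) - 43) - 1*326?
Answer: -368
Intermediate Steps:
p(l, L) = -6 + 2*L (p(l, L) = 2*(-3 + L) = -6 + 2*L)
H(j) = 1 (H(j) = -(-3 + 2) = -1*(-1) = 1)
(H(p(3 + 2, -2)) - 43) - 1*326 = (1 - 43) - 1*326 = -42 - 326 = -368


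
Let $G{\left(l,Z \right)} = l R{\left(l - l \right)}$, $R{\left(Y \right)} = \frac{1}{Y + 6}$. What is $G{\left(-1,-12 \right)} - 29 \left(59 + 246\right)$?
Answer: $- \frac{53071}{6} \approx -8845.2$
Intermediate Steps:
$R{\left(Y \right)} = \frac{1}{6 + Y}$
$G{\left(l,Z \right)} = \frac{l}{6}$ ($G{\left(l,Z \right)} = \frac{l}{6 + \left(l - l\right)} = \frac{l}{6 + 0} = \frac{l}{6}$)
$G{\left(-1,-12 \right)} - 29 \left(59 + 246\right) = \frac{1}{6} \left(-1\right) - 29 \left(59 + 246\right) = - \frac{1}{6} - 8845 = - \frac{53071}{6}$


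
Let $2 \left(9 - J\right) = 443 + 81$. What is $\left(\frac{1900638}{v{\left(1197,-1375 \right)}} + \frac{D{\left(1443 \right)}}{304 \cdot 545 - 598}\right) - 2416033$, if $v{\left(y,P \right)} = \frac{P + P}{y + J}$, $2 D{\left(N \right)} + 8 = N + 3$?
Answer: $- \frac{696505143340277}{226987750} \approx -3.0685 \cdot 10^{6}$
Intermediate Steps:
$D{\left(N \right)} = - \frac{5}{2} + \frac{N}{2}$ ($D{\left(N \right)} = -4 + \frac{N + 3}{2} = -4 + \frac{3 + N}{2} = -4 + \left(\frac{3}{2} + \frac{N}{2}\right) = - \frac{5}{2} + \frac{N}{2}$)
$J = -253$ ($J = 9 - \frac{443 + 81}{2} = 9 - 262 = -253$)
$v{\left(y,P \right)} = \frac{2 P}{-253 + y}$ ($v{\left(y,P \right)} = \frac{P + P}{y - 253} = \frac{2 P}{-253 + y}$)
$\left(\frac{1900638}{v{\left(1197,-1375 \right)}} + \frac{D{\left(1443 \right)}}{304 \cdot 545 - 598}\right) - 2416033 = \left(\frac{1900638}{2 \left(-1375\right) \frac{1}{-253 + 1197}} + \frac{- \frac{5}{2} + \frac{1}{2} \cdot 1443}{304 \cdot 545 - 598}\right) - 2416033 = \left(\frac{1900638}{2 \left(-1375\right) \frac{1}{944}} + \frac{- \frac{5}{2} + \frac{1443}{2}}{165680 - 598}\right) - 2416033 = \left(\frac{1900638}{2 \left(-1375\right) \frac{1}{944}} + \frac{719}{165082}\right) - 2416033 = \left(\frac{1900638}{- \frac{1375}{472}} + 719 \cdot \frac{1}{165082}\right) - 2416033 = \left(1900638 \left(- \frac{472}{1375}\right) + \frac{719}{165082}\right) - 2416033 = \left(- \frac{897101136}{1375} + \frac{719}{165082}\right) - 2416033 = - \frac{148095248744527}{226987750} - 2416033 = - \frac{696505143340277}{226987750}$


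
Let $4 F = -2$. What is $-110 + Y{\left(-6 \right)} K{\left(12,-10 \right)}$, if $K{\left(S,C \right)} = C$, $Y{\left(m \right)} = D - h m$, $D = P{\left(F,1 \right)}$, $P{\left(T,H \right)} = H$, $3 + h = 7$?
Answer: $-360$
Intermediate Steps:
$F = - \frac{1}{2}$ ($F = \frac{1}{4} \left(-2\right) = - \frac{1}{2} \approx -0.5$)
$h = 4$ ($h = -3 + 7 = 4$)
$D = 1$
$Y{\left(m \right)} = 1 - 4 m$
$-110 + Y{\left(-6 \right)} K{\left(12,-10 \right)} = -110 + \left(1 - -24\right) \left(-10\right) = -110 + \left(1 + 24\right) \left(-10\right) = -110 + 25 \left(-10\right) = -110 - 250 = -360$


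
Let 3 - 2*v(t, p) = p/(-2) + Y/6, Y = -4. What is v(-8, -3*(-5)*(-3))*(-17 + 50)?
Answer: -1243/4 ≈ -310.75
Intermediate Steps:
v(t, p) = 11/6 + p/4 (v(t, p) = 3/2 - (p/(-2) - 4/6)/2 = 3/2 - (p*(-1/2) - 4*1/6)/2 = 3/2 - (-p/2 - 2/3)/2 = 3/2 - (-2/3 - p/2)/2 = 3/2 + (1/3 + p/4) = 11/6 + p/4)
v(-8, -3*(-5)*(-3))*(-17 + 50) = (11/6 + (-3*(-5)*(-3))/4)*(-17 + 50) = (11/6 + (15*(-3))/4)*33 = (11/6 + (1/4)*(-45))*33 = (11/6 - 45/4)*33 = -113/12*33 = -1243/4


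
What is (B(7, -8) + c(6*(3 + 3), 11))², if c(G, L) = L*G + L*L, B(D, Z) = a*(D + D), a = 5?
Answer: 344569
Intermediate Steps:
B(D, Z) = 10*D (B(D, Z) = 5*(D + D) = 5*(2*D) = 10*D)
c(G, L) = L² + G*L (c(G, L) = G*L + L² = L² + G*L)
(B(7, -8) + c(6*(3 + 3), 11))² = (10*7 + 11*(6*(3 + 3) + 11))² = (70 + 11*(6*6 + 11))² = (70 + 11*(36 + 11))² = (70 + 11*47)² = (70 + 517)² = 587² = 344569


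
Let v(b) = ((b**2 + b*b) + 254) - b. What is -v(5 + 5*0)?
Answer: -299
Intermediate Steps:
v(b) = 254 - b + 2*b**2 (v(b) = ((b**2 + b**2) + 254) - b = (2*b**2 + 254) - b = (254 + 2*b**2) - b = 254 - b + 2*b**2)
-v(5 + 5*0) = -(254 - (5 + 5*0) + 2*(5 + 5*0)**2) = -(254 - (5 + 0) + 2*(5 + 0)**2) = -(254 - 1*5 + 2*5**2) = -(254 - 5 + 2*25) = -(254 - 5 + 50) = -1*299 = -299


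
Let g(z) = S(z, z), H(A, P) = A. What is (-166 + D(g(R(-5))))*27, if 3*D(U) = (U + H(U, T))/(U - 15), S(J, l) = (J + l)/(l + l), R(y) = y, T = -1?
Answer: -31383/7 ≈ -4483.3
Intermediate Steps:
S(J, l) = (J + l)/(2*l) (S(J, l) = (J + l)/((2*l)) = (J + l)*(1/(2*l)) = (J + l)/(2*l))
g(z) = 1 (g(z) = (z + z)/(2*z) = (2*z)/(2*z) = 1)
D(U) = 2*U/(3*(-15 + U)) (D(U) = ((U + U)/(U - 15))/3 = ((2*U)/(-15 + U))/3 = (2*U/(-15 + U))/3 = 2*U/(3*(-15 + U)))
(-166 + D(g(R(-5))))*27 = (-166 + (2/3)*1/(-15 + 1))*27 = (-166 + (2/3)*1/(-14))*27 = (-166 + (2/3)*1*(-1/14))*27 = (-166 - 1/21)*27 = -3487/21*27 = -31383/7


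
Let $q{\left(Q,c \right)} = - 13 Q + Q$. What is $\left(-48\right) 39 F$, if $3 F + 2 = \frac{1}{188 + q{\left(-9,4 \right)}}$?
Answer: $\frac{46098}{37} \approx 1245.9$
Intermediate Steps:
$q{\left(Q,c \right)} = - 12 Q$
$F = - \frac{197}{296}$ ($F = - \frac{2}{3} + \frac{1}{3 \left(188 - -108\right)} = - \frac{2}{3} + \frac{1}{3 \left(188 + 108\right)} = - \frac{2}{3} + \frac{1}{3 \cdot 296} = - \frac{2}{3} + \frac{1}{3} \cdot \frac{1}{296} = - \frac{2}{3} + \frac{1}{888} = - \frac{197}{296} \approx -0.66554$)
$\left(-48\right) 39 F = \left(-48\right) 39 \left(- \frac{197}{296}\right) = \left(-1872\right) \left(- \frac{197}{296}\right) = \frac{46098}{37}$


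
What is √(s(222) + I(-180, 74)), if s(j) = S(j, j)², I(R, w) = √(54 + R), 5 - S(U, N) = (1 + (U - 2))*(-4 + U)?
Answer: √(2320637929 + 3*I*√14) ≈ 48173.0 + 0.e-4*I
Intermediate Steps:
S(U, N) = 5 - (-1 + U)*(-4 + U) (S(U, N) = 5 - (1 + (U - 2))*(-4 + U) = 5 - (1 + (-2 + U))*(-4 + U) = 5 - (-1 + U)*(-4 + U))
s(j) = (1 - j² + 5*j)²
√(s(222) + I(-180, 74)) = √((1 - 1*222² + 5*222)² + √(54 - 180)) = √((1 - 1*49284 + 1110)² + √(-126)) = √((1 - 49284 + 1110)² + 3*I*√14) = √((-48173)² + 3*I*√14) = √(2320637929 + 3*I*√14)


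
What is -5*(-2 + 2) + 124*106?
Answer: 13144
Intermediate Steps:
-5*(-2 + 2) + 124*106 = -5*0 + 13144 = 0 + 13144 = 13144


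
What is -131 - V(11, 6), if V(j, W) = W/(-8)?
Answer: -521/4 ≈ -130.25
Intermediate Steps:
V(j, W) = -W/8 (V(j, W) = W*(-1/8) = -W/8)
-131 - V(11, 6) = -131 - (-1)*6/8 = -131 - 1*(-3/4) = -131 + 3/4 = -521/4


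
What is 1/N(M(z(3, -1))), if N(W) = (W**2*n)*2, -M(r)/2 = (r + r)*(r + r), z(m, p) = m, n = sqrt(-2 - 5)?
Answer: -I*sqrt(7)/72576 ≈ -3.6455e-5*I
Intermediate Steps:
n = I*sqrt(7) (n = sqrt(-7) = I*sqrt(7) ≈ 2.6458*I)
M(r) = -8*r**2 (M(r) = -2*(r + r)*(r + r) = -2*2*r*2*r = -8*r**2)
N(W) = 2*I*sqrt(7)*W**2 (N(W) = (W**2*(I*sqrt(7)))*2 = (I*sqrt(7)*W**2)*2 = 2*I*sqrt(7)*W**2)
1/N(M(z(3, -1))) = 1/(2*I*sqrt(7)*(-8*3**2)**2) = 1/(2*I*sqrt(7)*(-8*9)**2) = 1/(2*I*sqrt(7)*(-72)**2) = 1/(2*I*sqrt(7)*5184) = 1/(10368*I*sqrt(7)) = -I*sqrt(7)/72576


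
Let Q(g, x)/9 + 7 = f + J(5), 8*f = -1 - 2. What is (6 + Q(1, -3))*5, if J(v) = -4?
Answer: -3855/8 ≈ -481.88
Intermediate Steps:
f = -3/8 (f = (-1 - 2)/8 = (1/8)*(-3) = -3/8 ≈ -0.37500)
Q(g, x) = -819/8 (Q(g, x) = -63 + 9*(-3/8 - 4) = -63 + 9*(-35/8) = -63 - 315/8 = -819/8)
(6 + Q(1, -3))*5 = (6 - 819/8)*5 = -771/8*5 = -3855/8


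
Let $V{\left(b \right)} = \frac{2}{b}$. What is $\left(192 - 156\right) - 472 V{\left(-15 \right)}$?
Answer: $\frac{1484}{15} \approx 98.933$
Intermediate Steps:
$\left(192 - 156\right) - 472 V{\left(-15 \right)} = \left(192 - 156\right) - 472 \frac{2}{-15} = 36 - 472 \cdot 2 \left(- \frac{1}{15}\right) = 36 - - \frac{944}{15} = 36 + \frac{944}{15} = \frac{1484}{15}$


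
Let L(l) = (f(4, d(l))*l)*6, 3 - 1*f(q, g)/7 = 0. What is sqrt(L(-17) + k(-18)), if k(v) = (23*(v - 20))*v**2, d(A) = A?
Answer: 33*I*sqrt(262) ≈ 534.15*I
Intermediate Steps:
f(q, g) = 21 (f(q, g) = 21 - 7*0 = 21 + 0 = 21)
L(l) = 126*l (L(l) = (21*l)*6 = 126*l)
k(v) = v**2*(-460 + 23*v) (k(v) = (23*(-20 + v))*v**2 = (-460 + 23*v)*v**2 = v**2*(-460 + 23*v))
sqrt(L(-17) + k(-18)) = sqrt(126*(-17) + 23*(-18)**2*(-20 - 18)) = sqrt(-2142 + 23*324*(-38)) = sqrt(-2142 - 283176) = sqrt(-285318) = 33*I*sqrt(262)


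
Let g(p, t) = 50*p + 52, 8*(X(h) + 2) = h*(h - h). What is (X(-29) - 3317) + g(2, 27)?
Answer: -3167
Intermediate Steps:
X(h) = -2 (X(h) = -2 + (h*(h - h))/8 = -2 + (h*0)/8 = -2 + (1/8)*0 = -2 + 0 = -2)
g(p, t) = 52 + 50*p
(X(-29) - 3317) + g(2, 27) = (-2 - 3317) + (52 + 50*2) = -3319 + (52 + 100) = -3319 + 152 = -3167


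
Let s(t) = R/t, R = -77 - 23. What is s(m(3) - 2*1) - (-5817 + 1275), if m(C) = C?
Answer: 4442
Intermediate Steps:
R = -100
s(t) = -100/t
s(m(3) - 2*1) - (-5817 + 1275) = -100/(3 - 2*1) - (-5817 + 1275) = -100/(3 - 2) - 1*(-4542) = -100/1 + 4542 = -100*1 + 4542 = -100 + 4542 = 4442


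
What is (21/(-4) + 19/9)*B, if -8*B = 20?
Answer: 565/72 ≈ 7.8472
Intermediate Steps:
B = -5/2 (B = -⅛*20 = -5/2 ≈ -2.5000)
(21/(-4) + 19/9)*B = (21/(-4) + 19/9)*(-5/2) = (21*(-¼) + 19*(⅑))*(-5/2) = (-21/4 + 19/9)*(-5/2) = -113/36*(-5/2) = 565/72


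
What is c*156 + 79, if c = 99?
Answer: 15523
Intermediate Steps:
c*156 + 79 = 99*156 + 79 = 15444 + 79 = 15523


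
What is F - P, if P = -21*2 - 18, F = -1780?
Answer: -1720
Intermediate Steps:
P = -60 (P = -42 - 18 = -60)
F - P = -1780 - 1*(-60) = -1780 + 60 = -1720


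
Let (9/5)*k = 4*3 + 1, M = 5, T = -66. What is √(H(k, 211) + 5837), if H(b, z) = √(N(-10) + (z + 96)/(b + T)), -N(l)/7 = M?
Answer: √(3087773 + 23*I*√21278)/23 ≈ 76.4 + 0.041506*I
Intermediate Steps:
N(l) = -35 (N(l) = -7*5 = -35)
k = 65/9 (k = 5*(4*3 + 1)/9 = 5*(12 + 1)/9 = (5/9)*13 = 65/9 ≈ 7.2222)
H(b, z) = √(-35 + (96 + z)/(-66 + b)) (H(b, z) = √(-35 + (z + 96)/(b - 66)) = √(-35 + (96 + z)/(-66 + b)))
√(H(k, 211) + 5837) = √(√((2406 + 211 - 35*65/9)/(-66 + 65/9)) + 5837) = √(√((2406 + 211 - 2275/9)/(-529/9)) + 5837) = √(√(-9/529*21278/9) + 5837) = √(√(-21278/529) + 5837) = √(I*√21278/23 + 5837) = √(5837 + I*√21278/23)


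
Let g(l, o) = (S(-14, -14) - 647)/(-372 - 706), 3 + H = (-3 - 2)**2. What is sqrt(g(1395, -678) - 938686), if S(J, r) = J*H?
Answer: 3*I*sqrt(2473539574)/154 ≈ 968.86*I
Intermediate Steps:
H = 22 (H = -3 + (-3 - 2)**2 = -3 + (-5)**2 = -3 + 25 = 22)
S(J, r) = 22*J (S(J, r) = J*22 = 22*J)
g(l, o) = 955/1078 (g(l, o) = (22*(-14) - 647)/(-372 - 706) = (-308 - 647)/(-1078) = -955*(-1/1078) = 955/1078)
sqrt(g(1395, -678) - 938686) = sqrt(955/1078 - 938686) = sqrt(-1011902553/1078) = 3*I*sqrt(2473539574)/154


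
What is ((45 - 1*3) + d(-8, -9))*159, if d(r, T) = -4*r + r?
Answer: 10494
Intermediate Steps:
d(r, T) = -3*r
((45 - 1*3) + d(-8, -9))*159 = ((45 - 1*3) - 3*(-8))*159 = ((45 - 3) + 24)*159 = (42 + 24)*159 = 66*159 = 10494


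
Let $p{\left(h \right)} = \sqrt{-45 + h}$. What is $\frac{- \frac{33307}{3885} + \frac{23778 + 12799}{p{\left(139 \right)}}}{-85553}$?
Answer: $\frac{33307}{332373405} - \frac{36577 \sqrt{94}}{8041982} \approx -0.043997$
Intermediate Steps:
$\frac{- \frac{33307}{3885} + \frac{23778 + 12799}{p{\left(139 \right)}}}{-85553} = \frac{- \frac{33307}{3885} + \frac{23778 + 12799}{\sqrt{-45 + 139}}}{-85553} = \left(\left(-33307\right) \frac{1}{3885} + \frac{36577}{\sqrt{94}}\right) \left(- \frac{1}{85553}\right) = \left(- \frac{33307}{3885} + 36577 \frac{\sqrt{94}}{94}\right) \left(- \frac{1}{85553}\right) = \left(- \frac{33307}{3885} + \frac{36577 \sqrt{94}}{94}\right) \left(- \frac{1}{85553}\right) = \frac{33307}{332373405} - \frac{36577 \sqrt{94}}{8041982}$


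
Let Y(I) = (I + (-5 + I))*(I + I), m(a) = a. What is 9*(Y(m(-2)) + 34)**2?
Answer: 44100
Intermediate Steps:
Y(I) = 2*I*(-5 + 2*I) (Y(I) = (-5 + 2*I)*(2*I) = 2*I*(-5 + 2*I))
9*(Y(m(-2)) + 34)**2 = 9*(2*(-2)*(-5 + 2*(-2)) + 34)**2 = 9*(2*(-2)*(-5 - 4) + 34)**2 = 9*(2*(-2)*(-9) + 34)**2 = 9*(36 + 34)**2 = 9*70**2 = 9*4900 = 44100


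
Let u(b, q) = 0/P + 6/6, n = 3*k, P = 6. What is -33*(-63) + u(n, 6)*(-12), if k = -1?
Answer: 2067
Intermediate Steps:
n = -3 (n = 3*(-1) = -3)
u(b, q) = 1 (u(b, q) = 0/6 + 6/6 = 0*(⅙) + 6*(⅙) = 0 + 1 = 1)
-33*(-63) + u(n, 6)*(-12) = -33*(-63) + 1*(-12) = 2079 - 12 = 2067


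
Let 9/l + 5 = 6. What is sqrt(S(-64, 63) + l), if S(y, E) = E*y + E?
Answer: 6*I*sqrt(110) ≈ 62.929*I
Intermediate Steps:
l = 9 (l = 9/(-5 + 6) = 9/1 = 9*1 = 9)
S(y, E) = E + E*y
sqrt(S(-64, 63) + l) = sqrt(63*(1 - 64) + 9) = sqrt(63*(-63) + 9) = sqrt(-3969 + 9) = sqrt(-3960) = 6*I*sqrt(110)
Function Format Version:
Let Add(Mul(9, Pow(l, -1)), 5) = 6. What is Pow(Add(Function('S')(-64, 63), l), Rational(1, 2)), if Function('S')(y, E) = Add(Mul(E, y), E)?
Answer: Mul(6, I, Pow(110, Rational(1, 2))) ≈ Mul(62.929, I)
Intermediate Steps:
l = 9 (l = Mul(9, Pow(Add(-5, 6), -1)) = Mul(9, Pow(1, -1)) = Mul(9, 1) = 9)
Function('S')(y, E) = Add(E, Mul(E, y))
Pow(Add(Function('S')(-64, 63), l), Rational(1, 2)) = Pow(Add(Mul(63, Add(1, -64)), 9), Rational(1, 2)) = Pow(Add(Mul(63, -63), 9), Rational(1, 2)) = Pow(Add(-3969, 9), Rational(1, 2)) = Pow(-3960, Rational(1, 2)) = Mul(6, I, Pow(110, Rational(1, 2)))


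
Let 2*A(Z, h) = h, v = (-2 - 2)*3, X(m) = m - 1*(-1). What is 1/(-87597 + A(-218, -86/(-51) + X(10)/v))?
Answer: -408/35739419 ≈ -1.1416e-5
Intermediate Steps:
X(m) = 1 + m (X(m) = m + 1 = 1 + m)
v = -12 (v = -4*3 = -12)
A(Z, h) = h/2
1/(-87597 + A(-218, -86/(-51) + X(10)/v)) = 1/(-87597 + (-86/(-51) + (1 + 10)/(-12))/2) = 1/(-87597 + (-86*(-1/51) + 11*(-1/12))/2) = 1/(-87597 + (86/51 - 11/12)/2) = 1/(-87597 + (½)*(157/204)) = 1/(-87597 + 157/408) = 1/(-35739419/408) = -408/35739419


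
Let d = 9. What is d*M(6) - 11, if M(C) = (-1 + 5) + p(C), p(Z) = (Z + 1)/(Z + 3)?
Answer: 32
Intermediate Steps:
p(Z) = (1 + Z)/(3 + Z)
M(C) = 4 + (1 + C)/(3 + C) (M(C) = (-1 + 5) + (1 + C)/(3 + C) = 4 + (1 + C)/(3 + C))
d*M(6) - 11 = 9*((13 + 5*6)/(3 + 6)) - 11 = 9*((13 + 30)/9) - 11 = 9*((⅑)*43) - 11 = 9*(43/9) - 11 = 43 - 11 = 32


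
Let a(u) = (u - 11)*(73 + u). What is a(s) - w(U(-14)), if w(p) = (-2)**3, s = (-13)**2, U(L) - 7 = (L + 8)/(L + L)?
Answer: 38244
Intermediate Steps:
U(L) = 7 + (8 + L)/(2*L) (U(L) = 7 + (L + 8)/(L + L) = 7 + (8 + L)/((2*L)) = 7 + (8 + L)*(1/(2*L)) = 7 + (8 + L)/(2*L))
s = 169
w(p) = -8
a(u) = (-11 + u)*(73 + u)
a(s) - w(U(-14)) = (-803 + 169**2 + 62*169) - 1*(-8) = (-803 + 28561 + 10478) + 8 = 38236 + 8 = 38244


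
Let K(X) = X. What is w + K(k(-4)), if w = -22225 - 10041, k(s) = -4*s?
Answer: -32250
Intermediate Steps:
w = -32266
w + K(k(-4)) = -32266 - 4*(-4) = -32266 + 16 = -32250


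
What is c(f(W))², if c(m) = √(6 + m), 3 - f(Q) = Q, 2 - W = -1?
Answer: 6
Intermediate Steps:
W = 3 (W = 2 - 1*(-1) = 2 + 1 = 3)
f(Q) = 3 - Q
c(f(W))² = (√(6 + (3 - 1*3)))² = (√(6 + (3 - 3)))² = (√(6 + 0))² = (√6)² = 6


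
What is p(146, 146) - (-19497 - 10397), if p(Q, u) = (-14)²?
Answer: 30090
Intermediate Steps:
p(Q, u) = 196
p(146, 146) - (-19497 - 10397) = 196 - (-19497 - 10397) = 196 - 1*(-29894) = 196 + 29894 = 30090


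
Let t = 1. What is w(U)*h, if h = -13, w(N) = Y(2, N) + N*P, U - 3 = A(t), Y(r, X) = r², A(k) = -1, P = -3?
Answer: 26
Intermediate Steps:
U = 2 (U = 3 - 1 = 2)
w(N) = 4 - 3*N (w(N) = 2² + N*(-3) = 4 - 3*N)
w(U)*h = (4 - 3*2)*(-13) = (4 - 6)*(-13) = -2*(-13) = 26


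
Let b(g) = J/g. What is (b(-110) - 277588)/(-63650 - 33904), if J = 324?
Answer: 7633751/2682735 ≈ 2.8455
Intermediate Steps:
b(g) = 324/g
(b(-110) - 277588)/(-63650 - 33904) = (324/(-110) - 277588)/(-63650 - 33904) = (324*(-1/110) - 277588)/(-97554) = (-162/55 - 277588)*(-1/97554) = -15267502/55*(-1/97554) = 7633751/2682735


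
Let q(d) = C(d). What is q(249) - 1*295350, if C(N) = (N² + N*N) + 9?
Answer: -171339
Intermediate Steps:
C(N) = 9 + 2*N² (C(N) = (N² + N²) + 9 = 2*N² + 9 = 9 + 2*N²)
q(d) = 9 + 2*d²
q(249) - 1*295350 = (9 + 2*249²) - 1*295350 = (9 + 2*62001) - 295350 = (9 + 124002) - 295350 = 124011 - 295350 = -171339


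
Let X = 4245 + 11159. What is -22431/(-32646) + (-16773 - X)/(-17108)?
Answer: 239033315/93084628 ≈ 2.5679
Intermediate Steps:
X = 15404
-22431/(-32646) + (-16773 - X)/(-17108) = -22431/(-32646) + (-16773 - 1*15404)/(-17108) = -22431*(-1/32646) + (-16773 - 15404)*(-1/17108) = 7477/10882 - 32177*(-1/17108) = 7477/10882 + 32177/17108 = 239033315/93084628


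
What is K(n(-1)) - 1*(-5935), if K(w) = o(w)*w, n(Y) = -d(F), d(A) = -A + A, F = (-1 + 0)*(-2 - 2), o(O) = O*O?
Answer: 5935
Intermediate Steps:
o(O) = O**2
F = 4 (F = -1*(-4) = 4)
d(A) = 0
n(Y) = 0 (n(Y) = -1*0 = 0)
K(w) = w**3 (K(w) = w**2*w = w**3)
K(n(-1)) - 1*(-5935) = 0**3 - 1*(-5935) = 0 + 5935 = 5935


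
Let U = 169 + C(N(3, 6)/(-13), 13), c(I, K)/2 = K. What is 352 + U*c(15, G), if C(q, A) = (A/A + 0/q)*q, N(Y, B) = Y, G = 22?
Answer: 101112/13 ≈ 7777.8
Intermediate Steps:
c(I, K) = 2*K
C(q, A) = q (C(q, A) = (1 + 0)*q = 1*q = q)
U = 2194/13 (U = 169 + 3/(-13) = 169 + 3*(-1/13) = 169 - 3/13 = 2194/13 ≈ 168.77)
352 + U*c(15, G) = 352 + 2194*(2*22)/13 = 352 + (2194/13)*44 = 352 + 96536/13 = 101112/13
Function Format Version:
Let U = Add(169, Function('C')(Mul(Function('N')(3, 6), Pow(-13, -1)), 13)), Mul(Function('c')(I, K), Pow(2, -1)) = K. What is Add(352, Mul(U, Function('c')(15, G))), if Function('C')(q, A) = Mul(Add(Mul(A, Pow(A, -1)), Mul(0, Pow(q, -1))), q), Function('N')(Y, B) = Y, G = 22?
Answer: Rational(101112, 13) ≈ 7777.8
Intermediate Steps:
Function('c')(I, K) = Mul(2, K)
Function('C')(q, A) = q (Function('C')(q, A) = Mul(Add(1, 0), q) = Mul(1, q) = q)
U = Rational(2194, 13) (U = Add(169, Mul(3, Pow(-13, -1))) = Add(169, Mul(3, Rational(-1, 13))) = Add(169, Rational(-3, 13)) = Rational(2194, 13) ≈ 168.77)
Add(352, Mul(U, Function('c')(15, G))) = Add(352, Mul(Rational(2194, 13), Mul(2, 22))) = Add(352, Mul(Rational(2194, 13), 44)) = Add(352, Rational(96536, 13)) = Rational(101112, 13)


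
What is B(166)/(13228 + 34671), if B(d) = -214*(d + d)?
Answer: -71048/47899 ≈ -1.4833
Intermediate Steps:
B(d) = -428*d
B(166)/(13228 + 34671) = (-428*166)/(13228 + 34671) = -71048/47899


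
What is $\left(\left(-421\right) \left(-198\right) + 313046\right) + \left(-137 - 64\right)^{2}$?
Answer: $436805$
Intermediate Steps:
$\left(\left(-421\right) \left(-198\right) + 313046\right) + \left(-137 - 64\right)^{2} = \left(83358 + 313046\right) + \left(-201\right)^{2} = 396404 + 40401 = 436805$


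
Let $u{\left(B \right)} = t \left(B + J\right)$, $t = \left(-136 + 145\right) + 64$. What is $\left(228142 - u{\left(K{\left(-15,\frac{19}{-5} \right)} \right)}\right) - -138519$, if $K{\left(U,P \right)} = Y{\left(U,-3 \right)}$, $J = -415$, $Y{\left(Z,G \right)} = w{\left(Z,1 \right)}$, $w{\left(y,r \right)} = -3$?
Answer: $397175$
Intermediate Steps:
$Y{\left(Z,G \right)} = -3$
$t = 73$ ($t = 9 + 64 = 73$)
$K{\left(U,P \right)} = -3$
$u{\left(B \right)} = -30295 + 73 B$ ($u{\left(B \right)} = 73 \left(B - 415\right) = 73 \left(-415 + B\right) = -30295 + 73 B$)
$\left(228142 - u{\left(K{\left(-15,\frac{19}{-5} \right)} \right)}\right) - -138519 = \left(228142 - \left(-30295 + 73 \left(-3\right)\right)\right) - -138519 = \left(228142 - \left(-30295 - 219\right)\right) + 138519 = \left(228142 - -30514\right) + 138519 = \left(228142 + 30514\right) + 138519 = 258656 + 138519 = 397175$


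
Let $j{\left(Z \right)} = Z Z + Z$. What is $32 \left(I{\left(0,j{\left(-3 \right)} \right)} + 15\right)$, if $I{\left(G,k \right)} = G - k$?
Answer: $288$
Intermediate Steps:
$j{\left(Z \right)} = Z + Z^{2}$ ($j{\left(Z \right)} = Z^{2} + Z = Z + Z^{2}$)
$32 \left(I{\left(0,j{\left(-3 \right)} \right)} + 15\right) = 32 \left(\left(0 - - 3 \left(1 - 3\right)\right) + 15\right) = 32 \left(\left(0 - \left(-3\right) \left(-2\right)\right) + 15\right) = 32 \left(\left(0 - 6\right) + 15\right) = 32 \left(-6 + 15\right) = 32 \cdot 9 = 288$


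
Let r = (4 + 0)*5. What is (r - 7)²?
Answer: 169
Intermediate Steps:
r = 20 (r = 4*5 = 20)
(r - 7)² = (20 - 7)² = 13² = 169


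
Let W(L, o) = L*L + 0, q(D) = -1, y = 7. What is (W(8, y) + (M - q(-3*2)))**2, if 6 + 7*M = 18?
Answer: 218089/49 ≈ 4450.8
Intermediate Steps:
M = 12/7 (M = -6/7 + (1/7)*18 = -6/7 + 18/7 = 12/7 ≈ 1.7143)
W(L, o) = L**2 (W(L, o) = L**2 + 0 = L**2)
(W(8, y) + (M - q(-3*2)))**2 = (8**2 + (12/7 - 1*(-1)))**2 = (64 + (12/7 + 1))**2 = (64 + 19/7)**2 = (467/7)**2 = 218089/49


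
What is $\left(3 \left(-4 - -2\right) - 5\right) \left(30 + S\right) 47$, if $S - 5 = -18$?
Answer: $-8789$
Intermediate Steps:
$S = -13$ ($S = 5 - 18 = -13$)
$\left(3 \left(-4 - -2\right) - 5\right) \left(30 + S\right) 47 = \left(3 \left(-4 - -2\right) - 5\right) \left(30 - 13\right) 47 = \left(3 \left(-4 + 2\right) - 5\right) 17 \cdot 47 = \left(3 \left(-2\right) - 5\right) 17 \cdot 47 = \left(-6 - 5\right) 17 \cdot 47 = \left(-11\right) 17 \cdot 47 = \left(-187\right) 47 = -8789$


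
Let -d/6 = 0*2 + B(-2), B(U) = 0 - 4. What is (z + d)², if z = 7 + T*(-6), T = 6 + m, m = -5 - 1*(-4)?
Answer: 1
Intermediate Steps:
B(U) = -4
m = -1 (m = -5 + 4 = -1)
d = 24 (d = -6*(0*2 - 4) = -6*(0 - 4) = -6*(-4) = 24)
T = 5 (T = 6 - 1 = 5)
z = -23 (z = 7 + 5*(-6) = 7 - 30 = -23)
(z + d)² = (-23 + 24)² = 1² = 1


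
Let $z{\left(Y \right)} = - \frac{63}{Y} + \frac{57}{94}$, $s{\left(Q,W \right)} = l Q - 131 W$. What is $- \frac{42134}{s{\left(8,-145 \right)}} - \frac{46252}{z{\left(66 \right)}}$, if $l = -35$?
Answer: $\frac{22375540547}{168435} \approx 1.3284 \cdot 10^{5}$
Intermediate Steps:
$s{\left(Q,W \right)} = - 131 W - 35 Q$ ($s{\left(Q,W \right)} = - 35 Q - 131 W = - 131 W - 35 Q$)
$z{\left(Y \right)} = \frac{57}{94} - \frac{63}{Y}$ ($z{\left(Y \right)} = - \frac{63}{Y} + 57 \cdot \frac{1}{94} = - \frac{63}{Y} + \frac{57}{94} = \frac{57}{94} - \frac{63}{Y}$)
$- \frac{42134}{s{\left(8,-145 \right)}} - \frac{46252}{z{\left(66 \right)}} = - \frac{42134}{\left(-131\right) \left(-145\right) - 280} - \frac{46252}{\frac{57}{94} - \frac{63}{66}} = - \frac{42134}{18995 - 280} - \frac{46252}{\frac{57}{94} - \frac{21}{22}} = - \frac{42134}{18715} - \frac{46252}{\frac{57}{94} - \frac{21}{22}} = \left(-42134\right) \frac{1}{18715} - \frac{46252}{- \frac{180}{517}} = - \frac{42134}{18715} - - \frac{5978071}{45} = - \frac{42134}{18715} + \frac{5978071}{45} = \frac{22375540547}{168435}$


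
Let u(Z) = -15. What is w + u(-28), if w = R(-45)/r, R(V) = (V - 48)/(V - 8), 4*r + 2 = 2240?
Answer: -296473/19769 ≈ -14.997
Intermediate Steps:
r = 1119/2 (r = -½ + (¼)*2240 = -½ + 560 = 1119/2 ≈ 559.50)
R(V) = (-48 + V)/(-8 + V)
w = 62/19769 (w = ((-48 - 45)/(-8 - 45))/(1119/2) = (-93/(-53))*(2/1119) = -1/53*(-93)*(2/1119) = (93/53)*(2/1119) = 62/19769 ≈ 0.0031362)
w + u(-28) = 62/19769 - 15 = -296473/19769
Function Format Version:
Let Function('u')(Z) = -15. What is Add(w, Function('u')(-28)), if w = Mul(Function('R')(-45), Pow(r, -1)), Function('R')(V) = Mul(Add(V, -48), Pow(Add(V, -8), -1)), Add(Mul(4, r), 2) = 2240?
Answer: Rational(-296473, 19769) ≈ -14.997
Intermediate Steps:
r = Rational(1119, 2) (r = Add(Rational(-1, 2), Mul(Rational(1, 4), 2240)) = Add(Rational(-1, 2), 560) = Rational(1119, 2) ≈ 559.50)
Function('R')(V) = Mul(Pow(Add(-8, V), -1), Add(-48, V)) (Function('R')(V) = Mul(Add(-48, V), Pow(Add(-8, V), -1)) = Mul(Pow(Add(-8, V), -1), Add(-48, V)))
w = Rational(62, 19769) (w = Mul(Mul(Pow(Add(-8, -45), -1), Add(-48, -45)), Pow(Rational(1119, 2), -1)) = Mul(Mul(Pow(-53, -1), -93), Rational(2, 1119)) = Mul(Mul(Rational(-1, 53), -93), Rational(2, 1119)) = Mul(Rational(93, 53), Rational(2, 1119)) = Rational(62, 19769) ≈ 0.0031362)
Add(w, Function('u')(-28)) = Add(Rational(62, 19769), -15) = Rational(-296473, 19769)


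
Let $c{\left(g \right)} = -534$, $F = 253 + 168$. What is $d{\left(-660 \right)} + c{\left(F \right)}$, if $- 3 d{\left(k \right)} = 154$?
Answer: $- \frac{1756}{3} \approx -585.33$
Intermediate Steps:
$F = 421$
$d{\left(k \right)} = - \frac{154}{3}$ ($d{\left(k \right)} = \left(- \frac{1}{3}\right) 154 = - \frac{154}{3}$)
$d{\left(-660 \right)} + c{\left(F \right)} = - \frac{154}{3} - 534 = - \frac{1756}{3}$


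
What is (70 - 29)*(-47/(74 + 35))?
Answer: -1927/109 ≈ -17.679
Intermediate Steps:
(70 - 29)*(-47/(74 + 35)) = 41*(-47/109) = -1927/109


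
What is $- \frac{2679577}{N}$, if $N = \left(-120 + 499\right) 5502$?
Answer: $- \frac{2679577}{2085258} \approx -1.285$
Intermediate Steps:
$N = 2085258$ ($N = 379 \cdot 5502 = 2085258$)
$- \frac{2679577}{N} = - \frac{2679577}{2085258}$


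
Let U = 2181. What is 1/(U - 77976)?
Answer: -1/75795 ≈ -1.3193e-5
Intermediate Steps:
1/(U - 77976) = 1/(2181 - 77976) = 1/(-75795) = -1/75795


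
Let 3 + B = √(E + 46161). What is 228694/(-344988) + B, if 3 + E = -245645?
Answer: -631829/172494 + I*√199487 ≈ -3.6629 + 446.64*I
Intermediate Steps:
E = -245648 (E = -3 - 245645 = -245648)
B = -3 + I*√199487 (B = -3 + √(-245648 + 46161) = -3 + √(-199487) = -3 + I*√199487 ≈ -3.0 + 446.64*I)
228694/(-344988) + B = 228694/(-344988) + (-3 + I*√199487) = 228694*(-1/344988) + (-3 + I*√199487) = -114347/172494 + (-3 + I*√199487) = -631829/172494 + I*√199487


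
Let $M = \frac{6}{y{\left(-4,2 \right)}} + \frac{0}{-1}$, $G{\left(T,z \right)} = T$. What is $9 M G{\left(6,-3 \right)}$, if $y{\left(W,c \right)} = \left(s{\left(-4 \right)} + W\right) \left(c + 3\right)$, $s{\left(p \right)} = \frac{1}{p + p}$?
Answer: $- \frac{864}{55} \approx -15.709$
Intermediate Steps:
$s{\left(p \right)} = \frac{1}{2 p}$
$y{\left(W,c \right)} = \left(3 + c\right) \left(- \frac{1}{8} + W\right)$ ($y{\left(W,c \right)} = \left(\frac{1}{2 \left(-4\right)} + W\right) \left(c + 3\right) = \left(\frac{1}{2} \left(- \frac{1}{4}\right) + W\right) \left(3 + c\right) = \left(- \frac{1}{8} + W\right) \left(3 + c\right) = \left(3 + c\right) \left(- \frac{1}{8} + W\right)$)
$M = - \frac{16}{55}$ ($M = \frac{6}{- \frac{3}{8} + 3 \left(-4\right) - \frac{1}{4} - 8} + \frac{0}{-1} = \frac{6}{- \frac{3}{8} - 12 - \frac{1}{4} - 8} + 0 \left(-1\right) = \frac{6}{- \frac{165}{8}} + 0 = 6 \left(- \frac{8}{165}\right) + 0 = - \frac{16}{55} + 0 = - \frac{16}{55} \approx -0.29091$)
$9 M G{\left(6,-3 \right)} = 9 \left(- \frac{16}{55}\right) 6 = \left(- \frac{144}{55}\right) 6 = - \frac{864}{55}$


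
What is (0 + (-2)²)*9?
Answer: 36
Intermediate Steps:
(0 + (-2)²)*9 = (0 + 4)*9 = 4*9 = 36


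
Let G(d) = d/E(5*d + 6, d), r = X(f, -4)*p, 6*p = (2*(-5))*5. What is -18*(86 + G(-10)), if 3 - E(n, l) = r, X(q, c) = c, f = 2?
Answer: -141408/91 ≈ -1553.9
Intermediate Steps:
p = -25/3 (p = ((2*(-5))*5)/6 = (-10*5)/6 = (⅙)*(-50) = -25/3 ≈ -8.3333)
r = 100/3 (r = -4*(-25/3) = 100/3 ≈ 33.333)
E(n, l) = -91/3 (E(n, l) = 3 - 1*100/3 = 3 - 100/3 = -91/3)
G(d) = -3*d/91 (G(d) = d/(-91/3) = d*(-3/91) = -3*d/91)
-18*(86 + G(-10)) = -18*(86 - 3/91*(-10)) = -18*(86 + 30/91) = -18*7856/91 = -141408/91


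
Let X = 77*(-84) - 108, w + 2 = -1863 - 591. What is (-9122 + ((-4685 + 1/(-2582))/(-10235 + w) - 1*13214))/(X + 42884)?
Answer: -731897569761/1189746425896 ≈ -0.61517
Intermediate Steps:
w = -2456 (w = -2 + (-1863 - 591) = -2 - 2454 = -2456)
X = -6576 (X = -6468 - 108 = -6576)
(-9122 + ((-4685 + 1/(-2582))/(-10235 + w) - 1*13214))/(X + 42884) = (-9122 + ((-4685 + 1/(-2582))/(-10235 - 2456) - 1*13214))/(-6576 + 42884) = (-9122 + ((-4685 - 1/2582)/(-12691) - 13214))/36308 = (-9122 + (-12096671/2582*(-1/12691) - 13214))*(1/36308) = (-9122 + (12096671/32768162 - 13214))*(1/36308) = (-9122 - 432986395997/32768162)*(1/36308) = -731897569761/32768162*1/36308 = -731897569761/1189746425896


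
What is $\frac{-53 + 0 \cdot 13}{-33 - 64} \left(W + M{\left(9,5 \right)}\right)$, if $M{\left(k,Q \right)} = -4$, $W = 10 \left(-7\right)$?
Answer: $- \frac{3922}{97} \approx -40.433$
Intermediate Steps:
$W = -70$
$\frac{-53 + 0 \cdot 13}{-33 - 64} \left(W + M{\left(9,5 \right)}\right) = \frac{-53 + 0 \cdot 13}{-33 - 64} \left(-70 - 4\right) = \frac{-53 + 0}{-97} \left(-74\right) = \left(-53\right) \left(- \frac{1}{97}\right) \left(-74\right) = \frac{53}{97} \left(-74\right) = - \frac{3922}{97}$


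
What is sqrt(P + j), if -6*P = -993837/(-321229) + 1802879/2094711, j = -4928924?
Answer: 7*I*sqrt(45544277600967945305584511459)/672881919819 ≈ 2220.1*I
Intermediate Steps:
P = -1330469157199/2018645759457 (P = -(-993837/(-321229) + 1802879/2094711)/6 = -(-993837*(-1/321229) + 1802879*(1/2094711))/6 = -(993837/321229 + 1802879/2094711)/6 = -1/6*2660938314398/672881919819 = -1330469157199/2018645759457 ≈ -0.65909)
sqrt(P + j) = sqrt(-1330469157199/2018645759457 - 4928924) = sqrt(-9949752861754991467/2018645759457) = 7*I*sqrt(45544277600967945305584511459)/672881919819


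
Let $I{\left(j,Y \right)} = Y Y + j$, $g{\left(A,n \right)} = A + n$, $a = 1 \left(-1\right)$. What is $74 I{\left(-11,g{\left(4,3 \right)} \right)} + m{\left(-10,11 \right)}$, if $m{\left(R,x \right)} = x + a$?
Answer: $2822$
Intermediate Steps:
$a = -1$
$I{\left(j,Y \right)} = j + Y^{2}$ ($I{\left(j,Y \right)} = Y^{2} + j = j + Y^{2}$)
$m{\left(R,x \right)} = -1 + x$ ($m{\left(R,x \right)} = x - 1 = -1 + x$)
$74 I{\left(-11,g{\left(4,3 \right)} \right)} + m{\left(-10,11 \right)} = 74 \left(-11 + \left(4 + 3\right)^{2}\right) + \left(-1 + 11\right) = 74 \left(-11 + 7^{2}\right) + 10 = 74 \left(-11 + 49\right) + 10 = 74 \cdot 38 + 10 = 2812 + 10 = 2822$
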